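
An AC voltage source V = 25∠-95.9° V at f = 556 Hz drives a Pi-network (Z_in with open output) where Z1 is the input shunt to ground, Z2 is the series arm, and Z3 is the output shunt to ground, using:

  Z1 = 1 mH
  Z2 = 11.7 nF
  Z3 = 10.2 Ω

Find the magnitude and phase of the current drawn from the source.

Step 1 — Angular frequency: ω = 2π·f = 2π·556 = 3493 rad/s.
Step 2 — Component impedances:
  Z1: Z = jωL = j·3493·0.001 = 0 + j3.493 Ω
  Z2: Z = 1/(jωC) = -j/(ω·C) = 0 - j2.447e+04 Ω
  Z3: Z = R = 10.2 Ω
Step 3 — With open output, the series arm Z2 and the output shunt Z3 appear in series to ground: Z2 + Z3 = 10.2 - j2.447e+04 Ω.
Step 4 — Parallel with input shunt Z1: Z_in = Z1 || (Z2 + Z3) = 2.08e-07 + j3.494 Ω = 3.494∠90.0° Ω.
Step 5 — Source phasor: V = 25∠-95.9° V = -2.57 - j24.87 V.
Step 6 — Ohm's law: I = V / Z_total = (-2.57 - j24.87) / (2.08e-07 + j3.494) = -7.117 + j0.7355 A.
Step 7 — Convert to polar: |I| = 7.155 A, ∠I = 174.1°.

I = 7.155∠174.1° A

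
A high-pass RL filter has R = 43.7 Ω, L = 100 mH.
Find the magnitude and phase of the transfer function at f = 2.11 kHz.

Step 1 — Angular frequency: ω = 2π·2110 = 1.326e+04 rad/s.
Step 2 — Transfer function: H(jω) = jωL/(R + jωL).
Step 3 — Numerator jωL = j·1326; denominator R + jωL = 43.7 + j1326.
Step 4 — H = 0.9989 + j0.03293.
Step 5 — Magnitude: |H| = 0.9995 (-0.0 dB); phase: φ = 1.9°.

|H| = 0.9995 (-0.0 dB), φ = 1.9°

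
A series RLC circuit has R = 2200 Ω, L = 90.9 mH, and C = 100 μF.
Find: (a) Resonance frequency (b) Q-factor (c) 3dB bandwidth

Step 1 — Resonance condition Im(Z)=0 gives ω₀ = 1/√(LC).
Step 2 — ω₀ = 1/√(0.0909·0.0001) = 331.7 rad/s.
Step 3 — f₀ = ω₀/(2π) = 52.79 Hz.
Step 4 — Series Q: Q = ω₀L/R = 331.7·0.0909/2200 = 0.0137.
Step 5 — 3dB bandwidth: Δω = ω₀/Q = 2.42e+04 rad/s; BW = Δω/(2π) = 3852 Hz.

(a) f₀ = 52.79 Hz  (b) Q = 0.0137  (c) BW = 3852 Hz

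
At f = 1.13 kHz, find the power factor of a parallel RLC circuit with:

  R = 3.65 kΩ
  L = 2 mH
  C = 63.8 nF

Step 1 — Angular frequency: ω = 2π·f = 2π·1130 = 7100 rad/s.
Step 2 — Component impedances:
  R: Z = R = 3650 Ω
  L: Z = jωL = j·7100·0.002 = 0 + j14.2 Ω
  C: Z = 1/(jωC) = -j/(ω·C) = 0 - j2208 Ω
Step 3 — Parallel combination: 1/Z_total = 1/R + 1/L + 1/C; Z_total = 0.05596 + j14.29 Ω = 14.29∠89.8° Ω.
Step 4 — Power factor: PF = cos(φ) = Re(Z)/|Z| = 0.05596/14.29 = 0.003916.
Step 5 — Type: Im(Z) = 14.29 ⇒ lagging (phase φ = 89.8°).

PF = 0.003916 (lagging, φ = 89.8°)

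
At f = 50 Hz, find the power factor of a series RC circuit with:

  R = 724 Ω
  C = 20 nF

Step 1 — Angular frequency: ω = 2π·f = 2π·50 = 314.2 rad/s.
Step 2 — Component impedances:
  R: Z = R = 724 Ω
  C: Z = 1/(jωC) = -j/(ω·C) = 0 - j1.592e+05 Ω
Step 3 — Series combination: Z_total = R + C = 724 - j1.592e+05 Ω = 1.592e+05∠-89.7° Ω.
Step 4 — Power factor: PF = cos(φ) = Re(Z)/|Z| = 724/1.5916e+05 = 0.004549.
Step 5 — Type: Im(Z) = -1.592e+05 ⇒ leading (phase φ = -89.7°).

PF = 0.004549 (leading, φ = -89.7°)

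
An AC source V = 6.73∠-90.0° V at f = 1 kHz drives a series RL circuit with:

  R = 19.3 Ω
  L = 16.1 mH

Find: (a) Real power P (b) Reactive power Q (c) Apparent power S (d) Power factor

Step 1 — Angular frequency: ω = 2π·f = 2π·1000 = 6283 rad/s.
Step 2 — Component impedances:
  R: Z = R = 19.3 Ω
  L: Z = jωL = j·6283·0.0161 = 0 + j101.2 Ω
Step 3 — Series combination: Z_total = R + L = 19.3 + j101.2 Ω = 103∠79.2° Ω.
Step 4 — Source phasor: V = 6.73∠-90.0° V = 0 - j6.73 V.
Step 5 — Current: I = V / Z = -0.06419 - j0.01225 A = 0.06535∠-169.2° A.
Step 6 — Complex power: S = V·I* = 0.08242 + j0.432 VA.
Step 7 — Real power: P = Re(S) = 0.08242 W.
Step 8 — Reactive power: Q = Im(S) = 0.432 VAR.
Step 9 — Apparent power: |S| = 0.4398 VA.
Step 10 — Power factor: PF = P/|S| = 0.1874 (lagging).

(a) P = 0.08242 W  (b) Q = 0.432 VAR  (c) S = 0.4398 VA  (d) PF = 0.1874 (lagging)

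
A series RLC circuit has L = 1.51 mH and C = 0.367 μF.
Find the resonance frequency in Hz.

Step 1 — Resonance condition Im(Z)=0 gives ω₀ = 1/√(LC).
Step 2 — ω₀ = 1/√(0.00151·3.67e-07) = 4.248e+04 rad/s.
Step 3 — f₀ = ω₀/(2π) = 6761 Hz.

f₀ = 6761 Hz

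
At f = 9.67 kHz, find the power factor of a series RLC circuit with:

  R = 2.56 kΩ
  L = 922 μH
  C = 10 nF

Step 1 — Angular frequency: ω = 2π·f = 2π·9670 = 6.076e+04 rad/s.
Step 2 — Component impedances:
  R: Z = R = 2560 Ω
  L: Z = jωL = j·6.076e+04·0.000922 = 0 + j56.02 Ω
  C: Z = 1/(jωC) = -j/(ω·C) = 0 - j1646 Ω
Step 3 — Series combination: Z_total = R + L + C = 2560 - j1590 Ω = 3014∠-31.8° Ω.
Step 4 — Power factor: PF = cos(φ) = Re(Z)/|Z| = 2560/3013.5 = 0.8495.
Step 5 — Type: Im(Z) = -1590 ⇒ leading (phase φ = -31.8°).

PF = 0.8495 (leading, φ = -31.8°)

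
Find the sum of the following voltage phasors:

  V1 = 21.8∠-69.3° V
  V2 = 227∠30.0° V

Step 1 — Convert each phasor to rectangular form:
  V1 = 21.8·(cos(-69.3°) + j·sin(-69.3°)) = 7.706 - j20.39 V
  V2 = 227·(cos(30.0°) + j·sin(30.0°)) = 196.6 + j113.5 V
Step 2 — Sum components: V_total = 204.3 + j93.11 V.
Step 3 — Convert to polar: |V_total| = 224.5 V, ∠V_total = 24.5°.

V_total = 224.5∠24.5° V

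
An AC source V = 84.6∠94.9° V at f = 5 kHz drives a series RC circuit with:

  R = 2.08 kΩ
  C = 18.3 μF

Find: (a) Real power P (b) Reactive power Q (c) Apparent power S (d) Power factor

Step 1 — Angular frequency: ω = 2π·f = 2π·5000 = 3.142e+04 rad/s.
Step 2 — Component impedances:
  R: Z = R = 2080 Ω
  C: Z = 1/(jωC) = -j/(ω·C) = 0 - j1.739 Ω
Step 3 — Series combination: Z_total = R + C = 2080 - j1.739 Ω = 2080∠-0.0° Ω.
Step 4 — Source phasor: V = 84.6∠94.9° V = -7.226 + j84.29 V.
Step 5 — Current: I = V / Z = -0.003508 + j0.04052 A = 0.04067∠94.9° A.
Step 6 — Complex power: S = V·I* = 3.441 - j0.002877 VA.
Step 7 — Real power: P = Re(S) = 3.441 W.
Step 8 — Reactive power: Q = Im(S) = -0.002877 VAR.
Step 9 — Apparent power: |S| = 3.441 VA.
Step 10 — Power factor: PF = P/|S| = 1 (leading).

(a) P = 3.441 W  (b) Q = -0.002877 VAR  (c) S = 3.441 VA  (d) PF = 1 (leading)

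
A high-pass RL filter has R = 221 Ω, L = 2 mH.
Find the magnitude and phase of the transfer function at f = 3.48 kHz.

Step 1 — Angular frequency: ω = 2π·3480 = 2.187e+04 rad/s.
Step 2 — Transfer function: H(jω) = jωL/(R + jωL).
Step 3 — Numerator jωL = j·43.73; denominator R + jωL = 221 + j43.73.
Step 4 — H = 0.03768 + j0.1904.
Step 5 — Magnitude: |H| = 0.1941 (-14.2 dB); phase: φ = 78.8°.

|H| = 0.1941 (-14.2 dB), φ = 78.8°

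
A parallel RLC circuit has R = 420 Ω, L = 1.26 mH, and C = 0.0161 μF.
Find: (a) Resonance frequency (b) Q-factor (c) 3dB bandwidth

Step 1 — Resonance: ω₀ = 1/√(LC) = 1/√(0.00126·1.61e-08) = 2.22e+05 rad/s.
Step 2 — f₀ = ω₀/(2π) = 3.534e+04 Hz.
Step 3 — Parallel Q: Q = R/(ω₀L) = 420/(2.22e+05·0.00126) = 1.501.
Step 4 — Bandwidth: Δω = ω₀/Q = 1.479e+05 rad/s; BW = Δω/(2π) = 2.354e+04 Hz.

(a) f₀ = 3.534e+04 Hz  (b) Q = 1.501  (c) BW = 2.354e+04 Hz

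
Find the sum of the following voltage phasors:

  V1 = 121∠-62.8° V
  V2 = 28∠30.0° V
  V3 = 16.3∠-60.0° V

Step 1 — Convert each phasor to rectangular form:
  V1 = 121·(cos(-62.8°) + j·sin(-62.8°)) = 55.31 - j107.6 V
  V2 = 28·(cos(30.0°) + j·sin(30.0°)) = 24.25 + j14 V
  V3 = 16.3·(cos(-60.0°) + j·sin(-60.0°)) = 8.15 - j14.12 V
Step 2 — Sum components: V_total = 87.71 - j107.7 V.
Step 3 — Convert to polar: |V_total| = 138.9 V, ∠V_total = -50.9°.

V_total = 138.9∠-50.9° V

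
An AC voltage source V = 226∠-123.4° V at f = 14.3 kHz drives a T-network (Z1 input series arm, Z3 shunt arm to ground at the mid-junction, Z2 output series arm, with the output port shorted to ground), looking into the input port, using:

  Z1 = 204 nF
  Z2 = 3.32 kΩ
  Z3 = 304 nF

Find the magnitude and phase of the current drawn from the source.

Step 1 — Angular frequency: ω = 2π·f = 2π·1.43e+04 = 8.985e+04 rad/s.
Step 2 — Component impedances:
  Z1: Z = 1/(jωC) = -j/(ω·C) = 0 - j54.56 Ω
  Z2: Z = R = 3320 Ω
  Z3: Z = 1/(jωC) = -j/(ω·C) = 0 - j36.61 Ω
Step 3 — With the output port shorted to ground, the output series arm Z2 runs from the junction to ground; the shunt arm Z3 also runs from the junction to ground. They appear in parallel: Z3 || Z2 = 0.4037 - j36.61 Ω.
Step 4 — Series with input arm Z1: Z_in = Z1 + (Z3 || Z2) = 0.4037 - j91.16 Ω = 91.16∠-89.7° Ω.
Step 5 — Source phasor: V = 226∠-123.4° V = -124.4 - j188.7 V.
Step 6 — Ohm's law: I = V / Z_total = (-124.4 - j188.7) / (0.4037 - j91.16) = 2.064 - j1.374 A.
Step 7 — Convert to polar: |I| = 2.479 A, ∠I = -33.7°.

I = 2.479∠-33.7° A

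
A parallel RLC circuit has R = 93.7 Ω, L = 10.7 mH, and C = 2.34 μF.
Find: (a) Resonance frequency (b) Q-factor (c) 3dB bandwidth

Step 1 — Resonance: ω₀ = 1/√(LC) = 1/√(0.0107·2.34e-06) = 6320 rad/s.
Step 2 — f₀ = ω₀/(2π) = 1006 Hz.
Step 3 — Parallel Q: Q = R/(ω₀L) = 93.7/(6320·0.0107) = 1.386.
Step 4 — Bandwidth: Δω = ω₀/Q = 4561 rad/s; BW = Δω/(2π) = 725.9 Hz.

(a) f₀ = 1006 Hz  (b) Q = 1.386  (c) BW = 725.9 Hz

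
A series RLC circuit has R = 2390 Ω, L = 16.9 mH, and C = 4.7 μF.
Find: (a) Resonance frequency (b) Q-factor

Step 1 — Resonance condition Im(Z)=0 gives ω₀ = 1/√(LC).
Step 2 — ω₀ = 1/√(0.0169·4.7e-06) = 3548 rad/s.
Step 3 — f₀ = ω₀/(2π) = 564.7 Hz.
Step 4 — Series Q: Q = ω₀L/R = 3548·0.0169/2390 = 0.02509.

(a) f₀ = 564.7 Hz  (b) Q = 0.02509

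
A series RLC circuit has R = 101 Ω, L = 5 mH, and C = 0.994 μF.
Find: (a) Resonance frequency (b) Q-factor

Step 1 — Resonance condition Im(Z)=0 gives ω₀ = 1/√(LC).
Step 2 — ω₀ = 1/√(0.005·9.94e-07) = 1.418e+04 rad/s.
Step 3 — f₀ = ω₀/(2π) = 2258 Hz.
Step 4 — Series Q: Q = ω₀L/R = 1.418e+04·0.005/101 = 0.7022.

(a) f₀ = 2258 Hz  (b) Q = 0.7022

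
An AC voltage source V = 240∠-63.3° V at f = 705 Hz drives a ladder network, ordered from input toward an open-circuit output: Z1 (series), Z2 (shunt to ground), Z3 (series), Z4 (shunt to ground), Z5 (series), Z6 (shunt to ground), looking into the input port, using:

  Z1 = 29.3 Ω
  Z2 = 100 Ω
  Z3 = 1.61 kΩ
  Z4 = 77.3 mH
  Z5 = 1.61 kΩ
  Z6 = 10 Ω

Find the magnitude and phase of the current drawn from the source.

Step 1 — Angular frequency: ω = 2π·f = 2π·705 = 4430 rad/s.
Step 2 — Component impedances:
  Z1: Z = R = 29.3 Ω
  Z2: Z = R = 100 Ω
  Z3: Z = R = 1610 Ω
  Z4: Z = jωL = j·4430·0.0773 = 0 + j342.4 Ω
  Z5: Z = R = 1610 Ω
  Z6: Z = R = 10 Ω
Step 3 — Ladder network (open output): work backward from the far end, alternating series and parallel combinations. Z_in = 123.9 + j1.001 Ω = 123.9∠0.5° Ω.
Step 4 — Source phasor: V = 240∠-63.3° V = 107.8 - j214.4 V.
Step 5 — Ohm's law: I = V / Z_total = (107.8 - j214.4) / (123.9 + j1.001) = 0.8566 - j1.738 A.
Step 6 — Convert to polar: |I| = 1.938 A, ∠I = -63.8°.

I = 1.938∠-63.8° A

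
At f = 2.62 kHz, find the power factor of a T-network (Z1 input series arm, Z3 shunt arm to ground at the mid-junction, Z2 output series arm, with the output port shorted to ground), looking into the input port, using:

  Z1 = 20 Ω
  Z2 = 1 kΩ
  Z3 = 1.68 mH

Step 1 — Angular frequency: ω = 2π·f = 2π·2620 = 1.646e+04 rad/s.
Step 2 — Component impedances:
  Z1: Z = R = 20 Ω
  Z2: Z = R = 1000 Ω
  Z3: Z = jωL = j·1.646e+04·0.00168 = 0 + j27.66 Ω
Step 3 — With the output port shorted to ground, the output series arm Z2 runs from the junction to ground; the shunt arm Z3 also runs from the junction to ground. They appear in parallel: Z3 || Z2 = 0.7643 + j27.63 Ω.
Step 4 — Series with input arm Z1: Z_in = Z1 + (Z3 || Z2) = 20.76 + j27.63 Ω = 34.57∠53.1° Ω.
Step 5 — Power factor: PF = cos(φ) = Re(Z)/|Z| = 20.764/34.567 = 0.6007.
Step 6 — Type: Im(Z) = 27.63 ⇒ lagging (phase φ = 53.1°).

PF = 0.6007 (lagging, φ = 53.1°)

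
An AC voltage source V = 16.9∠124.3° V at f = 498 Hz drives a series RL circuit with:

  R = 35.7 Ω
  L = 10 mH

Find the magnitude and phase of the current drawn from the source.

Step 1 — Angular frequency: ω = 2π·f = 2π·498 = 3129 rad/s.
Step 2 — Component impedances:
  R: Z = R = 35.7 Ω
  L: Z = jωL = j·3129·0.01 = 0 + j31.29 Ω
Step 3 — Series combination: Z_total = R + L = 35.7 + j31.29 Ω = 47.47∠41.2° Ω.
Step 4 — Source phasor: V = 16.9∠124.3° V = -9.524 + j13.96 V.
Step 5 — Ohm's law: I = V / Z_total = (-9.524 + j13.96) / (35.7 + j31.29) = 0.04298 + j0.3534 A.
Step 6 — Convert to polar: |I| = 0.356 A, ∠I = 83.1°.

I = 0.356∠83.1° A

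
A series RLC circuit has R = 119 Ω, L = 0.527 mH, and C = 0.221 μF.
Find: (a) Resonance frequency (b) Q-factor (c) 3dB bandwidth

Step 1 — Resonance: ω₀ = 1/√(LC) = 1/√(0.000527·2.21e-07) = 9.266e+04 rad/s.
Step 2 — f₀ = ω₀/(2π) = 1.475e+04 Hz.
Step 3 — Series Q: Q = ω₀L/R = 9.266e+04·0.000527/119 = 0.4104.
Step 4 — Bandwidth: Δω = ω₀/Q = 2.258e+05 rad/s; BW = Δω/(2π) = 3.594e+04 Hz.

(a) f₀ = 1.475e+04 Hz  (b) Q = 0.4104  (c) BW = 3.594e+04 Hz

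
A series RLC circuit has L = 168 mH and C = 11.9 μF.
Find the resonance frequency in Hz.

Step 1 — Resonance condition Im(Z)=0 gives ω₀ = 1/√(LC).
Step 2 — ω₀ = 1/√(0.168·1.19e-05) = 707.2 rad/s.
Step 3 — f₀ = ω₀/(2π) = 112.6 Hz.

f₀ = 112.6 Hz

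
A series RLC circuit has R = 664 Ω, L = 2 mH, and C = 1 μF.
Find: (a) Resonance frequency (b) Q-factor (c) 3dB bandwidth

Step 1 — Resonance condition Im(Z)=0 gives ω₀ = 1/√(LC).
Step 2 — ω₀ = 1/√(0.002·1e-06) = 2.236e+04 rad/s.
Step 3 — f₀ = ω₀/(2π) = 3559 Hz.
Step 4 — Series Q: Q = ω₀L/R = 2.236e+04·0.002/664 = 0.06735.
Step 5 — 3dB bandwidth: Δω = ω₀/Q = 3.32e+05 rad/s; BW = Δω/(2π) = 5.284e+04 Hz.

(a) f₀ = 3559 Hz  (b) Q = 0.06735  (c) BW = 5.284e+04 Hz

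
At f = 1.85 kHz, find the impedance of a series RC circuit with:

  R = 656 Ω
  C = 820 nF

Step 1 — Angular frequency: ω = 2π·f = 2π·1850 = 1.162e+04 rad/s.
Step 2 — Component impedances:
  R: Z = R = 656 Ω
  C: Z = 1/(jωC) = -j/(ω·C) = 0 - j104.9 Ω
Step 3 — Series combination: Z_total = R + C = 656 - j104.9 Ω = 664.3∠-9.1° Ω.

Z = 656 - j104.9 Ω = 664.3∠-9.1° Ω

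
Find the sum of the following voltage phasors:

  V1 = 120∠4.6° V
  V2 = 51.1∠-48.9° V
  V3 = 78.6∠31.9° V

Step 1 — Convert each phasor to rectangular form:
  V1 = 120·(cos(4.6°) + j·sin(4.6°)) = 119.6 + j9.624 V
  V2 = 51.1·(cos(-48.9°) + j·sin(-48.9°)) = 33.59 - j38.51 V
  V3 = 78.6·(cos(31.9°) + j·sin(31.9°)) = 66.73 + j41.54 V
Step 2 — Sum components: V_total = 219.9 + j12.65 V.
Step 3 — Convert to polar: |V_total| = 220.3 V, ∠V_total = 3.3°.

V_total = 220.3∠3.3° V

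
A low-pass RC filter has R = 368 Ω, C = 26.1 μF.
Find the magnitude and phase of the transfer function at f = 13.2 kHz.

Step 1 — Angular frequency: ω = 2π·1.32e+04 = 8.294e+04 rad/s.
Step 2 — Transfer function: H(jω) = 1/(1 + jωRC).
Step 3 — Denominator: 1 + jωRC = 1 + j·8.294e+04·368·2.61e-05 = 1 + j796.6.
Step 4 — H = 1.576e-06 - j0.001255.
Step 5 — Magnitude: |H| = 0.001255 (-58.0 dB); phase: φ = -89.9°.

|H| = 0.001255 (-58.0 dB), φ = -89.9°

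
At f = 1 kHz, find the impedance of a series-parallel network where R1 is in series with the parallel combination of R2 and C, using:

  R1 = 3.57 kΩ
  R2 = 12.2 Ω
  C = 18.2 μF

Step 1 — Angular frequency: ω = 2π·f = 2π·1000 = 6283 rad/s.
Step 2 — Component impedances:
  R1: Z = R = 3570 Ω
  R2: Z = R = 12.2 Ω
  C: Z = 1/(jωC) = -j/(ω·C) = 0 - j8.745 Ω
Step 3 — Parallel branch: R2 || C = 1/(1/R2 + 1/C) = 4.141 - j5.777 Ω.
Step 4 — Series with R1: Z_total = R1 + (R2 || C) = 3574 - j5.777 Ω = 3574∠-0.1° Ω.

Z = 3574 - j5.777 Ω = 3574∠-0.1° Ω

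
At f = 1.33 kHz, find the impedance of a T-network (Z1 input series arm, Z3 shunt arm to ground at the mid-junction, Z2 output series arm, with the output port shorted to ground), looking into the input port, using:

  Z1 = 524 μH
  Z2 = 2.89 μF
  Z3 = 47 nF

Step 1 — Angular frequency: ω = 2π·f = 2π·1330 = 8357 rad/s.
Step 2 — Component impedances:
  Z1: Z = jωL = j·8357·0.000524 = 0 + j4.379 Ω
  Z2: Z = 1/(jωC) = -j/(ω·C) = 0 - j41.41 Ω
  Z3: Z = 1/(jωC) = -j/(ω·C) = 0 - j2546 Ω
Step 3 — With the output port shorted to ground, the output series arm Z2 runs from the junction to ground; the shunt arm Z3 also runs from the junction to ground. They appear in parallel: Z3 || Z2 = 0 - j40.74 Ω.
Step 4 — Series with input arm Z1: Z_in = Z1 + (Z3 || Z2) = 0 - j36.37 Ω = 36.37∠-90.0° Ω.

Z = 0 - j36.37 Ω = 36.37∠-90.0° Ω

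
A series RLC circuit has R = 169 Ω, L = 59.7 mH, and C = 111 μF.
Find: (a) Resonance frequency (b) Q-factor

Step 1 — Resonance condition Im(Z)=0 gives ω₀ = 1/√(LC).
Step 2 — ω₀ = 1/√(0.0597·0.000111) = 388.5 rad/s.
Step 3 — f₀ = ω₀/(2π) = 61.83 Hz.
Step 4 — Series Q: Q = ω₀L/R = 388.5·0.0597/169 = 0.1372.

(a) f₀ = 61.83 Hz  (b) Q = 0.1372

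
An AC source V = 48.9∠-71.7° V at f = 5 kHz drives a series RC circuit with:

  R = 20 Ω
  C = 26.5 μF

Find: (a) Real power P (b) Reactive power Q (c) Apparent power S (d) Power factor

Step 1 — Angular frequency: ω = 2π·f = 2π·5000 = 3.142e+04 rad/s.
Step 2 — Component impedances:
  R: Z = R = 20 Ω
  C: Z = 1/(jωC) = -j/(ω·C) = 0 - j1.201 Ω
Step 3 — Series combination: Z_total = R + C = 20 - j1.201 Ω = 20.04∠-3.4° Ω.
Step 4 — Source phasor: V = 48.9∠-71.7° V = 15.35 - j46.43 V.
Step 5 — Current: I = V / Z = 0.9039 - j2.267 A = 2.441∠-68.3° A.
Step 6 — Complex power: S = V·I* = 119.1 - j7.155 VA.
Step 7 — Real power: P = Re(S) = 119.1 W.
Step 8 — Reactive power: Q = Im(S) = -7.155 VAR.
Step 9 — Apparent power: |S| = 119.3 VA.
Step 10 — Power factor: PF = P/|S| = 0.9982 (leading).

(a) P = 119.1 W  (b) Q = -7.155 VAR  (c) S = 119.3 VA  (d) PF = 0.9982 (leading)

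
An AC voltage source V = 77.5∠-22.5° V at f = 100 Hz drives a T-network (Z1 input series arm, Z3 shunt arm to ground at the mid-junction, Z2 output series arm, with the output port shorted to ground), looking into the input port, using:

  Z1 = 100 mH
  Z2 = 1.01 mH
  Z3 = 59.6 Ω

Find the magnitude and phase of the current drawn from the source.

Step 1 — Angular frequency: ω = 2π·f = 2π·100 = 628.3 rad/s.
Step 2 — Component impedances:
  Z1: Z = jωL = j·628.3·0.1 = 0 + j62.83 Ω
  Z2: Z = jωL = j·628.3·0.00101 = 0 + j0.6346 Ω
  Z3: Z = R = 59.6 Ω
Step 3 — With the output port shorted to ground, the output series arm Z2 runs from the junction to ground; the shunt arm Z3 also runs from the junction to ground. They appear in parallel: Z3 || Z2 = 0.006756 + j0.6345 Ω.
Step 4 — Series with input arm Z1: Z_in = Z1 + (Z3 || Z2) = 0.006756 + j63.47 Ω = 63.47∠90.0° Ω.
Step 5 — Source phasor: V = 77.5∠-22.5° V = 71.6 - j29.66 V.
Step 6 — Ohm's law: I = V / Z_total = (71.6 - j29.66) / (0.006756 + j63.47) = -0.4672 - j1.128 A.
Step 7 — Convert to polar: |I| = 1.221 A, ∠I = -112.5°.

I = 1.221∠-112.5° A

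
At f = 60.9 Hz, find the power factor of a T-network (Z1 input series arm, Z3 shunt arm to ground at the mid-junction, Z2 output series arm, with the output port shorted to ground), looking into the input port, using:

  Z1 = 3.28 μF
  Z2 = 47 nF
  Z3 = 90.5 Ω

Step 1 — Angular frequency: ω = 2π·f = 2π·60.9 = 382.6 rad/s.
Step 2 — Component impedances:
  Z1: Z = 1/(jωC) = -j/(ω·C) = 0 - j796.8 Ω
  Z2: Z = 1/(jωC) = -j/(ω·C) = 0 - j5.56e+04 Ω
  Z3: Z = R = 90.5 Ω
Step 3 — With the output port shorted to ground, the output series arm Z2 runs from the junction to ground; the shunt arm Z3 also runs from the junction to ground. They appear in parallel: Z3 || Z2 = 90.5 - j0.1473 Ω.
Step 4 — Series with input arm Z1: Z_in = Z1 + (Z3 || Z2) = 90.5 - j796.9 Ω = 802∠-83.5° Ω.
Step 5 — Power factor: PF = cos(φ) = Re(Z)/|Z| = 90.5/802 = 0.1128.
Step 6 — Type: Im(Z) = -796.9 ⇒ leading (phase φ = -83.5°).

PF = 0.1128 (leading, φ = -83.5°)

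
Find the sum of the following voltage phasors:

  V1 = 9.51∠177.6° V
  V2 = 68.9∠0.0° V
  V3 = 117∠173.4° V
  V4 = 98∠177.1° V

Step 1 — Convert each phasor to rectangular form:
  V1 = 9.51·(cos(177.6°) + j·sin(177.6°)) = -9.502 + j0.3982 V
  V2 = 68.9·(cos(0.0°) + j·sin(0.0°)) = 68.9 V
  V3 = 117·(cos(173.4°) + j·sin(173.4°)) = -116.2 + j13.45 V
  V4 = 98·(cos(177.1°) + j·sin(177.1°)) = -97.87 + j4.958 V
Step 2 — Sum components: V_total = -154.7 + j18.8 V.
Step 3 — Convert to polar: |V_total| = 155.8 V, ∠V_total = 173.1°.

V_total = 155.8∠173.1° V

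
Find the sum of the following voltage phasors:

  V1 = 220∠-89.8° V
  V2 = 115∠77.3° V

Step 1 — Convert each phasor to rectangular form:
  V1 = 220·(cos(-89.8°) + j·sin(-89.8°)) = 0.7679 - j220 V
  V2 = 115·(cos(77.3°) + j·sin(77.3°)) = 25.28 + j112.2 V
Step 2 — Sum components: V_total = 26.05 - j107.8 V.
Step 3 — Convert to polar: |V_total| = 110.9 V, ∠V_total = -76.4°.

V_total = 110.9∠-76.4° V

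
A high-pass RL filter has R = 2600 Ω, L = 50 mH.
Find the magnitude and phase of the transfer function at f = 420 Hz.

Step 1 — Angular frequency: ω = 2π·420 = 2639 rad/s.
Step 2 — Transfer function: H(jω) = jωL/(R + jωL).
Step 3 — Numerator jωL = j·131.9; denominator R + jωL = 2600 + j131.9.
Step 4 — H = 0.002569 + j0.05062.
Step 5 — Magnitude: |H| = 0.05068 (-25.9 dB); phase: φ = 87.1°.

|H| = 0.05068 (-25.9 dB), φ = 87.1°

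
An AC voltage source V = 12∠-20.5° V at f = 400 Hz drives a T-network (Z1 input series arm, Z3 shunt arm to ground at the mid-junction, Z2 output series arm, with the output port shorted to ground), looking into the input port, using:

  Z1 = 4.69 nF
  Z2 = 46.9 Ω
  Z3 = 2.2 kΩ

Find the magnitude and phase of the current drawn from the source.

Step 1 — Angular frequency: ω = 2π·f = 2π·400 = 2513 rad/s.
Step 2 — Component impedances:
  Z1: Z = 1/(jωC) = -j/(ω·C) = 0 - j8.484e+04 Ω
  Z2: Z = R = 46.9 Ω
  Z3: Z = R = 2200 Ω
Step 3 — With the output port shorted to ground, the output series arm Z2 runs from the junction to ground; the shunt arm Z3 also runs from the junction to ground. They appear in parallel: Z3 || Z2 = 45.92 Ω.
Step 4 — Series with input arm Z1: Z_in = Z1 + (Z3 || Z2) = 45.92 - j8.484e+04 Ω = 8.484e+04∠-90.0° Ω.
Step 5 — Source phasor: V = 12∠-20.5° V = 11.24 - j4.202 V.
Step 6 — Ohm's law: I = V / Z_total = (11.24 - j4.202) / (45.92 - j8.484e+04) = 4.961e-05 + j0.0001325 A.
Step 7 — Convert to polar: |I| = 0.0001414 A, ∠I = 69.5°.

I = 0.0001414∠69.5° A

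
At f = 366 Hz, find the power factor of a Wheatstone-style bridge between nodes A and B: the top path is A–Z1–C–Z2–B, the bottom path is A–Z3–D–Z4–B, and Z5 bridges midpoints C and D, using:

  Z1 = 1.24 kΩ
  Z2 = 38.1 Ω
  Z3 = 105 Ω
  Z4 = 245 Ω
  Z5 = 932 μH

Step 1 — Angular frequency: ω = 2π·f = 2π·366 = 2300 rad/s.
Step 2 — Component impedances:
  Z1: Z = R = 1240 Ω
  Z2: Z = R = 38.1 Ω
  Z3: Z = R = 105 Ω
  Z4: Z = R = 245 Ω
  Z5: Z = jωL = j·2300·0.000932 = 0 + j2.143 Ω
Step 3 — Bridge requires nodal analysis (the Z5 bridge couples midpoints C and D, so the two paths cannot be reduced to a simple series/parallel combination). Setting node B to ground and injecting 1 A at node A, the 3-node admittance system at A, C, D solves to V_A = Z_AB = 129.8 + j1.329 Ω = 129.8∠0.6° Ω.
Step 4 — Power factor: PF = cos(φ) = Re(Z)/|Z| = 129.7876/129.7944 = 0.9999.
Step 5 — Type: Im(Z) = 1.329 ⇒ lagging (phase φ = 0.6°).

PF = 0.9999 (lagging, φ = 0.6°)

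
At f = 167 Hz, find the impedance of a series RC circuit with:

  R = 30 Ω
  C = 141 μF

Step 1 — Angular frequency: ω = 2π·f = 2π·167 = 1049 rad/s.
Step 2 — Component impedances:
  R: Z = R = 30 Ω
  C: Z = 1/(jωC) = -j/(ω·C) = 0 - j6.759 Ω
Step 3 — Series combination: Z_total = R + C = 30 - j6.759 Ω = 30.75∠-12.7° Ω.

Z = 30 - j6.759 Ω = 30.75∠-12.7° Ω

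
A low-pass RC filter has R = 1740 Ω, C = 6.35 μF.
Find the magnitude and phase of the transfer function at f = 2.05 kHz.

Step 1 — Angular frequency: ω = 2π·2050 = 1.288e+04 rad/s.
Step 2 — Transfer function: H(jω) = 1/(1 + jωRC).
Step 3 — Denominator: 1 + jωRC = 1 + j·1.288e+04·1740·6.35e-06 = 1 + j142.3.
Step 4 — H = 4.937e-05 - j0.007026.
Step 5 — Magnitude: |H| = 0.007026 (-43.1 dB); phase: φ = -89.6°.

|H| = 0.007026 (-43.1 dB), φ = -89.6°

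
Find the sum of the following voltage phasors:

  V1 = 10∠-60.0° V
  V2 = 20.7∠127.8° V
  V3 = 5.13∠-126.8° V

Step 1 — Convert each phasor to rectangular form:
  V1 = 10·(cos(-60.0°) + j·sin(-60.0°)) = 5 - j8.66 V
  V2 = 20.7·(cos(127.8°) + j·sin(127.8°)) = -12.69 + j16.36 V
  V3 = 5.13·(cos(-126.8°) + j·sin(-126.8°)) = -3.073 - j4.108 V
Step 2 — Sum components: V_total = -10.76 + j3.588 V.
Step 3 — Convert to polar: |V_total| = 11.34 V, ∠V_total = 161.6°.

V_total = 11.34∠161.6° V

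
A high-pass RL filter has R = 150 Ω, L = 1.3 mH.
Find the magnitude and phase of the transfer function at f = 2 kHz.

Step 1 — Angular frequency: ω = 2π·2000 = 1.257e+04 rad/s.
Step 2 — Transfer function: H(jω) = jωL/(R + jωL).
Step 3 — Numerator jωL = j·16.34; denominator R + jωL = 150 + j16.34.
Step 4 — H = 0.01172 + j0.1076.
Step 5 — Magnitude: |H| = 0.1083 (-19.3 dB); phase: φ = 83.8°.

|H| = 0.1083 (-19.3 dB), φ = 83.8°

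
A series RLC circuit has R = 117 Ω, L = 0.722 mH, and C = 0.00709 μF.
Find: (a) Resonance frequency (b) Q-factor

Step 1 — Resonance condition Im(Z)=0 gives ω₀ = 1/√(LC).
Step 2 — ω₀ = 1/√(0.000722·7.09e-09) = 4.42e+05 rad/s.
Step 3 — f₀ = ω₀/(2π) = 7.034e+04 Hz.
Step 4 — Series Q: Q = ω₀L/R = 4.42e+05·0.000722/117 = 2.727.

(a) f₀ = 7.034e+04 Hz  (b) Q = 2.727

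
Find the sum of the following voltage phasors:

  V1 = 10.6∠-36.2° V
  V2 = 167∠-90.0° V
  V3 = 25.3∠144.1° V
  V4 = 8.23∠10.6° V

Step 1 — Convert each phasor to rectangular form:
  V1 = 10.6·(cos(-36.2°) + j·sin(-36.2°)) = 8.554 - j6.26 V
  V2 = 167·(cos(-90.0°) + j·sin(-90.0°)) = 0 - j167 V
  V3 = 25.3·(cos(144.1°) + j·sin(144.1°)) = -20.49 + j14.84 V
  V4 = 8.23·(cos(10.6°) + j·sin(10.6°)) = 8.09 + j1.514 V
Step 2 — Sum components: V_total = -3.851 - j156.9 V.
Step 3 — Convert to polar: |V_total| = 157 V, ∠V_total = -91.4°.

V_total = 157∠-91.4° V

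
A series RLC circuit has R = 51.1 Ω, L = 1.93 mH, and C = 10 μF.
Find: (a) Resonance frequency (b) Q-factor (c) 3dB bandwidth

Step 1 — Resonance condition Im(Z)=0 gives ω₀ = 1/√(LC).
Step 2 — ω₀ = 1/√(0.00193·1e-05) = 7198 rad/s.
Step 3 — f₀ = ω₀/(2π) = 1146 Hz.
Step 4 — Series Q: Q = ω₀L/R = 7198·0.00193/51.1 = 0.2719.
Step 5 — 3dB bandwidth: Δω = ω₀/Q = 2.648e+04 rad/s; BW = Δω/(2π) = 4214 Hz.

(a) f₀ = 1146 Hz  (b) Q = 0.2719  (c) BW = 4214 Hz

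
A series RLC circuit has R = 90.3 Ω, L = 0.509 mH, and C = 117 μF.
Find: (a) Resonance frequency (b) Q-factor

Step 1 — Resonance condition Im(Z)=0 gives ω₀ = 1/√(LC).
Step 2 — ω₀ = 1/√(0.000509·0.000117) = 4098 rad/s.
Step 3 — f₀ = ω₀/(2π) = 652.2 Hz.
Step 4 — Series Q: Q = ω₀L/R = 4098·0.000509/90.3 = 0.0231.

(a) f₀ = 652.2 Hz  (b) Q = 0.0231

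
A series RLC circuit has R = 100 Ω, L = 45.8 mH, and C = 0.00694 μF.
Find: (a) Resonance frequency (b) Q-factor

Step 1 — Resonance condition Im(Z)=0 gives ω₀ = 1/√(LC).
Step 2 — ω₀ = 1/√(0.0458·6.94e-09) = 5.609e+04 rad/s.
Step 3 — f₀ = ω₀/(2π) = 8927 Hz.
Step 4 — Series Q: Q = ω₀L/R = 5.609e+04·0.0458/100 = 25.69.

(a) f₀ = 8927 Hz  (b) Q = 25.69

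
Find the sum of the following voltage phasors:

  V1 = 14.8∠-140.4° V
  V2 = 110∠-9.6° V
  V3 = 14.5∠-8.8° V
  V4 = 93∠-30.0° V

Step 1 — Convert each phasor to rectangular form:
  V1 = 14.8·(cos(-140.4°) + j·sin(-140.4°)) = -11.4 - j9.434 V
  V2 = 110·(cos(-9.6°) + j·sin(-9.6°)) = 108.5 - j18.34 V
  V3 = 14.5·(cos(-8.8°) + j·sin(-8.8°)) = 14.33 - j2.218 V
  V4 = 93·(cos(-30.0°) + j·sin(-30.0°)) = 80.54 - j46.5 V
Step 2 — Sum components: V_total = 191.9 - j76.5 V.
Step 3 — Convert to polar: |V_total| = 206.6 V, ∠V_total = -21.7°.

V_total = 206.6∠-21.7° V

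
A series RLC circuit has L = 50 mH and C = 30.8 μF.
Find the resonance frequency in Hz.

Step 1 — Resonance condition Im(Z)=0 gives ω₀ = 1/√(LC).
Step 2 — ω₀ = 1/√(0.05·3.08e-05) = 805.8 rad/s.
Step 3 — f₀ = ω₀/(2π) = 128.3 Hz.

f₀ = 128.3 Hz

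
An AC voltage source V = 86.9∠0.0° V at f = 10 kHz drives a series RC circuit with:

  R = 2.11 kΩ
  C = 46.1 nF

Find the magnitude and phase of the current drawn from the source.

Step 1 — Angular frequency: ω = 2π·f = 2π·1e+04 = 6.283e+04 rad/s.
Step 2 — Component impedances:
  R: Z = R = 2110 Ω
  C: Z = 1/(jωC) = -j/(ω·C) = 0 - j345.2 Ω
Step 3 — Series combination: Z_total = R + C = 2110 - j345.2 Ω = 2138∠-9.3° Ω.
Step 4 — Source phasor: V = 86.9∠0.0° V = 86.9 V.
Step 5 — Ohm's law: I = V / Z_total = (86.9) / (2110 - j345.2) = 0.04011 + j0.006563 A.
Step 6 — Convert to polar: |I| = 0.04064 A, ∠I = 9.3°.

I = 0.04064∠9.3° A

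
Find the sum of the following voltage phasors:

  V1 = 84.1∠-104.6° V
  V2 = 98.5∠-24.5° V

Step 1 — Convert each phasor to rectangular form:
  V1 = 84.1·(cos(-104.6°) + j·sin(-104.6°)) = -21.2 - j81.38 V
  V2 = 98.5·(cos(-24.5°) + j·sin(-24.5°)) = 89.63 - j40.85 V
Step 2 — Sum components: V_total = 68.43 - j122.2 V.
Step 3 — Convert to polar: |V_total| = 140.1 V, ∠V_total = -60.8°.

V_total = 140.1∠-60.8° V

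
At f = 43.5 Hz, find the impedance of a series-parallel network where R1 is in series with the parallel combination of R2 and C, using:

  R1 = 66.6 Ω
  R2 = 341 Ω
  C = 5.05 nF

Step 1 — Angular frequency: ω = 2π·f = 2π·43.5 = 273.3 rad/s.
Step 2 — Component impedances:
  R1: Z = R = 66.6 Ω
  R2: Z = R = 341 Ω
  C: Z = 1/(jωC) = -j/(ω·C) = 0 - j7.245e+05 Ω
Step 3 — Parallel branch: R2 || C = 1/(1/R2 + 1/C) = 341 - j0.1605 Ω.
Step 4 — Series with R1: Z_total = R1 + (R2 || C) = 407.6 - j0.1605 Ω = 407.6∠-0.0° Ω.

Z = 407.6 - j0.1605 Ω = 407.6∠-0.0° Ω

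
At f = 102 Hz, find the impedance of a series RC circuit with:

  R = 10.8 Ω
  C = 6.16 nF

Step 1 — Angular frequency: ω = 2π·f = 2π·102 = 640.9 rad/s.
Step 2 — Component impedances:
  R: Z = R = 10.8 Ω
  C: Z = 1/(jωC) = -j/(ω·C) = 0 - j2.533e+05 Ω
Step 3 — Series combination: Z_total = R + C = 10.8 - j2.533e+05 Ω = 2.533e+05∠-90.0° Ω.

Z = 10.8 - j2.533e+05 Ω = 2.533e+05∠-90.0° Ω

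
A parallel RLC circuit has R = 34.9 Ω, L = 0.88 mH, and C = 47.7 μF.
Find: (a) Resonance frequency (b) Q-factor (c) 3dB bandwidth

Step 1 — Resonance: ω₀ = 1/√(LC) = 1/√(0.00088·4.77e-05) = 4881 rad/s.
Step 2 — f₀ = ω₀/(2π) = 776.8 Hz.
Step 3 — Parallel Q: Q = R/(ω₀L) = 34.9/(4881·0.00088) = 8.125.
Step 4 — Bandwidth: Δω = ω₀/Q = 600.7 rad/s; BW = Δω/(2π) = 95.6 Hz.

(a) f₀ = 776.8 Hz  (b) Q = 8.125  (c) BW = 95.6 Hz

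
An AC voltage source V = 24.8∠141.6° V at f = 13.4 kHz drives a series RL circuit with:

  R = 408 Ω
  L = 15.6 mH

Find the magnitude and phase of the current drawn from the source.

Step 1 — Angular frequency: ω = 2π·f = 2π·1.34e+04 = 8.419e+04 rad/s.
Step 2 — Component impedances:
  R: Z = R = 408 Ω
  L: Z = jωL = j·8.419e+04·0.0156 = 0 + j1313 Ω
Step 3 — Series combination: Z_total = R + L = 408 + j1313 Ω = 1375∠72.7° Ω.
Step 4 — Source phasor: V = 24.8∠141.6° V = -19.44 + j15.4 V.
Step 5 — Ohm's law: I = V / Z_total = (-19.44 + j15.4) / (408 + j1313) = 0.006504 + j0.01682 A.
Step 6 — Convert to polar: |I| = 0.01803 A, ∠I = 68.9°.

I = 0.01803∠68.9° A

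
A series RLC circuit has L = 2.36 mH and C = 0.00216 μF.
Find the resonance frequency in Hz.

Step 1 — Resonance condition Im(Z)=0 gives ω₀ = 1/√(LC).
Step 2 — ω₀ = 1/√(0.00236·2.16e-09) = 4.429e+05 rad/s.
Step 3 — f₀ = ω₀/(2π) = 7.049e+04 Hz.

f₀ = 7.049e+04 Hz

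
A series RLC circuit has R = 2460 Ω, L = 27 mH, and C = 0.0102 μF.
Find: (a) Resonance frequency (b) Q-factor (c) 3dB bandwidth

Step 1 — Resonance condition Im(Z)=0 gives ω₀ = 1/√(LC).
Step 2 — ω₀ = 1/√(0.027·1.02e-08) = 6.026e+04 rad/s.
Step 3 — f₀ = ω₀/(2π) = 9590 Hz.
Step 4 — Series Q: Q = ω₀L/R = 6.026e+04·0.027/2460 = 0.6614.
Step 5 — 3dB bandwidth: Δω = ω₀/Q = 9.111e+04 rad/s; BW = Δω/(2π) = 1.45e+04 Hz.

(a) f₀ = 9590 Hz  (b) Q = 0.6614  (c) BW = 1.45e+04 Hz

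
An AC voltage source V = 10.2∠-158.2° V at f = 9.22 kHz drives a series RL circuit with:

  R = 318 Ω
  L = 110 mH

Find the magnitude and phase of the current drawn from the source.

Step 1 — Angular frequency: ω = 2π·f = 2π·9220 = 5.793e+04 rad/s.
Step 2 — Component impedances:
  R: Z = R = 318 Ω
  L: Z = jωL = j·5.793e+04·0.11 = 0 + j6372 Ω
Step 3 — Series combination: Z_total = R + L = 318 + j6372 Ω = 6380∠87.1° Ω.
Step 4 — Source phasor: V = 10.2∠-158.2° V = -9.471 - j3.788 V.
Step 5 — Ohm's law: I = V / Z_total = (-9.471 - j3.788) / (318 + j6372) = -0.0006669 + j0.001453 A.
Step 6 — Convert to polar: |I| = 0.001599 A, ∠I = 114.7°.

I = 0.001599∠114.7° A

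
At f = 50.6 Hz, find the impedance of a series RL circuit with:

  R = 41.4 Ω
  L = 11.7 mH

Step 1 — Angular frequency: ω = 2π·f = 2π·50.6 = 317.9 rad/s.
Step 2 — Component impedances:
  R: Z = R = 41.4 Ω
  L: Z = jωL = j·317.9·0.0117 = 0 + j3.72 Ω
Step 3 — Series combination: Z_total = R + L = 41.4 + j3.72 Ω = 41.57∠5.1° Ω.

Z = 41.4 + j3.72 Ω = 41.57∠5.1° Ω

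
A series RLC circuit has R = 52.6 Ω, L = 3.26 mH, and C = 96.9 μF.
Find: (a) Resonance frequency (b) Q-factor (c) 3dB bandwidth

Step 1 — Resonance condition Im(Z)=0 gives ω₀ = 1/√(LC).
Step 2 — ω₀ = 1/√(0.00326·9.69e-05) = 1779 rad/s.
Step 3 — f₀ = ω₀/(2π) = 283.2 Hz.
Step 4 — Series Q: Q = ω₀L/R = 1779·0.00326/52.6 = 0.1103.
Step 5 — 3dB bandwidth: Δω = ω₀/Q = 1.613e+04 rad/s; BW = Δω/(2π) = 2568 Hz.

(a) f₀ = 283.2 Hz  (b) Q = 0.1103  (c) BW = 2568 Hz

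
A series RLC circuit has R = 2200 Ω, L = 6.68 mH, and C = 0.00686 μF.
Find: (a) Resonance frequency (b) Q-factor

Step 1 — Resonance condition Im(Z)=0 gives ω₀ = 1/√(LC).
Step 2 — ω₀ = 1/√(0.00668·6.86e-09) = 1.477e+05 rad/s.
Step 3 — f₀ = ω₀/(2π) = 2.351e+04 Hz.
Step 4 — Series Q: Q = ω₀L/R = 1.477e+05·0.00668/2200 = 0.4485.

(a) f₀ = 2.351e+04 Hz  (b) Q = 0.4485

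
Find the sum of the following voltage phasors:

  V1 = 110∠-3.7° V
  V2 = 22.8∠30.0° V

Step 1 — Convert each phasor to rectangular form:
  V1 = 110·(cos(-3.7°) + j·sin(-3.7°)) = 109.8 - j7.099 V
  V2 = 22.8·(cos(30.0°) + j·sin(30.0°)) = 19.75 + j11.4 V
Step 2 — Sum components: V_total = 129.5 + j4.301 V.
Step 3 — Convert to polar: |V_total| = 129.6 V, ∠V_total = 1.9°.

V_total = 129.6∠1.9° V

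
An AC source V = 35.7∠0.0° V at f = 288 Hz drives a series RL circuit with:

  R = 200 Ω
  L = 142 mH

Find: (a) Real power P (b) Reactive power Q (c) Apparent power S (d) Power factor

Step 1 — Angular frequency: ω = 2π·f = 2π·288 = 1810 rad/s.
Step 2 — Component impedances:
  R: Z = R = 200 Ω
  L: Z = jωL = j·1810·0.142 = 0 + j257 Ω
Step 3 — Series combination: Z_total = R + L = 200 + j257 Ω = 325.6∠52.1° Ω.
Step 4 — Source phasor: V = 35.7∠0.0° V = 35.7 V.
Step 5 — Current: I = V / Z = 0.06734 - j0.08652 A = 0.1096∠-52.1° A.
Step 6 — Complex power: S = V·I* = 2.404 + j3.089 VA.
Step 7 — Real power: P = Re(S) = 2.404 W.
Step 8 — Reactive power: Q = Im(S) = 3.089 VAR.
Step 9 — Apparent power: |S| = 3.914 VA.
Step 10 — Power factor: PF = P/|S| = 0.6142 (lagging).

(a) P = 2.404 W  (b) Q = 3.089 VAR  (c) S = 3.914 VA  (d) PF = 0.6142 (lagging)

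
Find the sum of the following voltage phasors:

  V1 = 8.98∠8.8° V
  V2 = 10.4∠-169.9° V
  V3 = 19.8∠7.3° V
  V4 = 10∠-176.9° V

Step 1 — Convert each phasor to rectangular form:
  V1 = 8.98·(cos(8.8°) + j·sin(8.8°)) = 8.874 + j1.374 V
  V2 = 10.4·(cos(-169.9°) + j·sin(-169.9°)) = -10.24 - j1.824 V
  V3 = 19.8·(cos(7.3°) + j·sin(7.3°)) = 19.64 + j2.516 V
  V4 = 10·(cos(-176.9°) + j·sin(-176.9°)) = -9.985 - j0.5408 V
Step 2 — Sum components: V_total = 8.29 + j1.525 V.
Step 3 — Convert to polar: |V_total| = 8.429 V, ∠V_total = 10.4°.

V_total = 8.429∠10.4° V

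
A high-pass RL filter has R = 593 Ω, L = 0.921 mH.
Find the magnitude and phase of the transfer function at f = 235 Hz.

Step 1 — Angular frequency: ω = 2π·235 = 1477 rad/s.
Step 2 — Transfer function: H(jω) = jωL/(R + jωL).
Step 3 — Numerator jωL = j·1.36; denominator R + jωL = 593 + j1.36.
Step 4 — H = 5.259e-06 + j0.002293.
Step 5 — Magnitude: |H| = 0.002293 (-52.8 dB); phase: φ = 89.9°.

|H| = 0.002293 (-52.8 dB), φ = 89.9°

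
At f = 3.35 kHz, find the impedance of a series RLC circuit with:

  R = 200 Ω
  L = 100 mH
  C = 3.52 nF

Step 1 — Angular frequency: ω = 2π·f = 2π·3350 = 2.105e+04 rad/s.
Step 2 — Component impedances:
  R: Z = R = 200 Ω
  L: Z = jωL = j·2.105e+04·0.1 = 0 + j2105 Ω
  C: Z = 1/(jωC) = -j/(ω·C) = 0 - j1.35e+04 Ω
Step 3 — Series combination: Z_total = R + L + C = 200 - j1.139e+04 Ω = 1.139e+04∠-89.0° Ω.

Z = 200 - j1.139e+04 Ω = 1.139e+04∠-89.0° Ω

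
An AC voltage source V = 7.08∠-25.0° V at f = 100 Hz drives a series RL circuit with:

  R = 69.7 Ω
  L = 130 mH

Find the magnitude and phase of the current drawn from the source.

Step 1 — Angular frequency: ω = 2π·f = 2π·100 = 628.3 rad/s.
Step 2 — Component impedances:
  R: Z = R = 69.7 Ω
  L: Z = jωL = j·628.3·0.13 = 0 + j81.68 Ω
Step 3 — Series combination: Z_total = R + L = 69.7 + j81.68 Ω = 107.4∠49.5° Ω.
Step 4 — Source phasor: V = 7.08∠-25.0° V = 6.417 - j2.992 V.
Step 5 — Ohm's law: I = V / Z_total = (6.417 - j2.992) / (69.7 + j81.68) = 0.01759 - j0.06355 A.
Step 6 — Convert to polar: |I| = 0.06594 A, ∠I = -74.5°.

I = 0.06594∠-74.5° A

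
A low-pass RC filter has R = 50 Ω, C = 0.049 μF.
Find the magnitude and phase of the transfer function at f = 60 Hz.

Step 1 — Angular frequency: ω = 2π·60 = 377 rad/s.
Step 2 — Transfer function: H(jω) = 1/(1 + jωRC).
Step 3 — Denominator: 1 + jωRC = 1 + j·377·50·4.9e-08 = 1 + j0.0009236.
Step 4 — H = 1 - j0.0009236.
Step 5 — Magnitude: |H| = 1 (-0.0 dB); phase: φ = -0.1°.

|H| = 1 (-0.0 dB), φ = -0.1°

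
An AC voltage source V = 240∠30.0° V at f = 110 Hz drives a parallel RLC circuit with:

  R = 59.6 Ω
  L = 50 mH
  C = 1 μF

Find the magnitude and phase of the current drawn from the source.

Step 1 — Angular frequency: ω = 2π·f = 2π·110 = 691.2 rad/s.
Step 2 — Component impedances:
  R: Z = R = 59.6 Ω
  L: Z = jωL = j·691.2·0.05 = 0 + j34.56 Ω
  C: Z = 1/(jωC) = -j/(ω·C) = 0 - j1447 Ω
Step 3 — Parallel combination: 1/Z_total = 1/R + 1/L + 1/C; Z_total = 15.54 + j26.17 Ω = 30.44∠59.3° Ω.
Step 4 — Source phasor: V = 240∠30.0° V = 207.8 + j120 V.
Step 5 — Ohm's law: I = V / Z_total = (207.8 + j120) / (15.54 + j26.17) = 6.877 - j3.857 A.
Step 6 — Convert to polar: |I| = 7.885 A, ∠I = -29.3°.

I = 7.885∠-29.3° A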